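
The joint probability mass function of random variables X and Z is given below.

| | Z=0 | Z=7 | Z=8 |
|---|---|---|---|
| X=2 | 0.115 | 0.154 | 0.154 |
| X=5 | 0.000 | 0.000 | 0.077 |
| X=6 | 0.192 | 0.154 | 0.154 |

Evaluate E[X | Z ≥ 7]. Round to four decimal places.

P(Z ≥ 7) = 0.693.
Σ X·P over the event = 2·(0.154) + 2·(0.154) + 5·(0.077) + 6·(0.154) + 6·(0.154) = 2.849.
E[X | Z ≥ 7] = (2.849) / (0.693) = 4.1111.

4.1111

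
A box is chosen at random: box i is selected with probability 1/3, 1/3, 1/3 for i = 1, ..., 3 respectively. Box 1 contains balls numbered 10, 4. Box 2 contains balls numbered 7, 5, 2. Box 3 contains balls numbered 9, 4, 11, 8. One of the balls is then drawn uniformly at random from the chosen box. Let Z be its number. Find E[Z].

59/9

E[Z | box 1] = (10+4)/2 = 7.
E[Z | box 2] = (7+5+2)/3 = 14/3.
E[Z | box 3] = (9+4+11+8)/4 = 8.
By the law of total expectation,
E[Z] = (1/3)·(7) + (1/3)·(14/3) + (1/3)·(8) = 59/9.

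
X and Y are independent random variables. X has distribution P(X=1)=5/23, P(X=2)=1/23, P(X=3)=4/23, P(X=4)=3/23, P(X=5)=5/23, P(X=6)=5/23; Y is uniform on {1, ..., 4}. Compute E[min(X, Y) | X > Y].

131/58

P(X > Y) = 29/46.
Summing min(X,Y)·P(x,y) over outcomes with X > Y gives 131/92.
E[min(X, Y) | X > Y] = (131/92) / (29/46) = 131/58.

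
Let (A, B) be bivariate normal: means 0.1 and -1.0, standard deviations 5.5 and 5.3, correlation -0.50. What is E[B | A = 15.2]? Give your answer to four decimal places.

For a bivariate normal, E[B | A=x] = μ_B + ρ·(σ_B/σ_A)·(x − μ_A).
E[B | A=15.2] = -1.0 + (-0.50)·(5.3/5.5)·(15.2 − (0.1)) = -1.0 + (-0.48182)·(15.1) = -8.2755.

-8.2755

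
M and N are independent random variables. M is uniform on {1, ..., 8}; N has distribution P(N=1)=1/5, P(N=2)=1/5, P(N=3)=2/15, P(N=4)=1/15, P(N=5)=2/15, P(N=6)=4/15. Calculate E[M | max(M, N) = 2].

5/3

P(max(M, N) = 2) = 3/40.
Summing M·P(x,y) over outcomes with max(M, N) = 2 gives 1/8.
E[M | max(M, N) = 2] = (1/8) / (3/40) = 5/3.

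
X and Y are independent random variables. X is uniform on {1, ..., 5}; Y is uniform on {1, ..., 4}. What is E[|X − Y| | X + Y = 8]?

Outcomes with X + Y = 8: (4,4), (5,3), each with probability 1/20.
E[|X − Y| | X + Y = 8] = (0 + 2) / 2 = 1.

1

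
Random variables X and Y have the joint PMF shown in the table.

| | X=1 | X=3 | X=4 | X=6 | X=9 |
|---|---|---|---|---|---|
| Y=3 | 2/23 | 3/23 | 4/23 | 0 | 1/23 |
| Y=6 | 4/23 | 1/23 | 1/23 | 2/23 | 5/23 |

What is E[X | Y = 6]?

68/13

P(Y = 6) = 13/23.
Summing X·P(X=x,Y=y) over the conditioning event gives 68/23.
E[X | Y = 6] = (68/23) / (13/23) = 68/13.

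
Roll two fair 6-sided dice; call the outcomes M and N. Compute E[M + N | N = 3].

P(N = 3) = 1/6.
Summing (M+N)·P(x,y) over outcomes with N = 3 gives 13/12.
E[M + N | N = 3] = (13/12) / (1/6) = 13/2.

13/2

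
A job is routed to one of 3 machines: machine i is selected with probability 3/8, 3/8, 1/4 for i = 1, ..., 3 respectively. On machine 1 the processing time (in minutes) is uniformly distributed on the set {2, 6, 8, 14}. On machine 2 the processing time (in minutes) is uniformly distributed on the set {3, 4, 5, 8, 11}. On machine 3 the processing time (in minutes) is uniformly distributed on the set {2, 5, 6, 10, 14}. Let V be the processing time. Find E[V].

559/80

E[V | machine 1] = (2+6+8+14)/4 = 15/2.
E[V | machine 2] = (3+4+5+8+11)/5 = 31/5.
E[V | machine 3] = (2+5+6+10+14)/5 = 37/5.
By the law of total expectation,
E[V] = (3/8)·(15/2) + (3/8)·(31/5) + (1/4)·(37/5) = 559/80.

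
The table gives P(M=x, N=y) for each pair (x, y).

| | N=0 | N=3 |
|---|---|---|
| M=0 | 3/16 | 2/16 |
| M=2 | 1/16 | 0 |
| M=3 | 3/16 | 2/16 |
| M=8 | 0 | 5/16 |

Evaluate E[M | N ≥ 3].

P(N ≥ 3) = 9/16.
Σ M·P over the event = 0·(2/16) + 3·(2/16) + 8·(5/16) = 23/8.
E[M | N ≥ 3] = (23/8) / (9/16) = 46/9.

46/9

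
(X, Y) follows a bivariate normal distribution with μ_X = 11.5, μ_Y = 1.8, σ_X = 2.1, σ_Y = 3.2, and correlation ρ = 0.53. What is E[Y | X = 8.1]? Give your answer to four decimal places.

-0.9459

E[Y | X=x] = μ_Y + ρ(σ_Y/σ_X)(x − μ_X) for jointly normal variables.
E[Y | X=8.1] = 1.8 + (0.53)·(3.2/2.1)·(8.1 − (11.5)) = 1.8 + (0.80762)·(-3.4) = -0.9459.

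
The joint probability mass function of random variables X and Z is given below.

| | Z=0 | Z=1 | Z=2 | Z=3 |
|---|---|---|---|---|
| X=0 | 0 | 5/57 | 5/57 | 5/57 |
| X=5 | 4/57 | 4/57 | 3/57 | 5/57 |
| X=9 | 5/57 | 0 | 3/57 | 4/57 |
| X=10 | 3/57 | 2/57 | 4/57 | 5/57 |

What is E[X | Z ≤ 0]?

P(Z ≤ 0) = 4/19.
Σ X·P over the event = 5·(4/57) + 9·(5/57) + 10·(3/57) = 5/3.
E[X | Z ≤ 0] = (5/3) / (4/19) = 95/12.

95/12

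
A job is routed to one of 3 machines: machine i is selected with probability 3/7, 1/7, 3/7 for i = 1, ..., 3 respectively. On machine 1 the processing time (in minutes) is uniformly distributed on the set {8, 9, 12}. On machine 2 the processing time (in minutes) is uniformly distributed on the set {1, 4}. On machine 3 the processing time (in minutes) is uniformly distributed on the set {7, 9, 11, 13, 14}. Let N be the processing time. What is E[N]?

E[N | machine 1] = (8+9+12)/3 = 29/3.
E[N | machine 2] = (1+4)/2 = 5/2.
E[N | machine 3] = (7+9+11+13+14)/5 = 54/5.
E[N] = (3/7)·(29/3) + (1/7)·(5/2) + (3/7)·(54/5) = 639/70.

639/70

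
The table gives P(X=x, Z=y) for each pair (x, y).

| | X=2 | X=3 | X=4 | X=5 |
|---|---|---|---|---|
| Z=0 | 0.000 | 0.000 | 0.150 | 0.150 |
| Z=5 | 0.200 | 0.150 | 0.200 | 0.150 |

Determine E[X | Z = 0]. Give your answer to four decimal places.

P(Z = 0) = 0.300.
Σ X·P over the event = 4·(0.150) + 5·(0.150) = 1.350.
E[X | Z = 0] = (1.350) / (0.300) = 4.5000.

4.5000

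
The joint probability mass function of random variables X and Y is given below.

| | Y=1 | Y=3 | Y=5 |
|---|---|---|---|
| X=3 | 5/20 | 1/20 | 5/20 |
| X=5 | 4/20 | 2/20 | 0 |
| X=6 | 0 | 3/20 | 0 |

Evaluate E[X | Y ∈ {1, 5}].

25/7

P(Y ∈ {1, 5}) = 7/10.
Σ X·P over the event = 3·(5/20) + 3·(5/20) + 5·(4/20) = 5/2.
E[X | Y ∈ {1, 5}] = (5/2) / (7/10) = 25/7.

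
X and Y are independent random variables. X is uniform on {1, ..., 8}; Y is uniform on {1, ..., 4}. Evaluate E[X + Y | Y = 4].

Outcomes with Y = 4: (1,4), (2,4), (3,4), (4,4), (5,4), (6,4), (7,4), (8,4), each with probability 1/32.
E[X + Y | Y = 4] = (5 + 6 + 7 + 8 + 9 + 10 + 11 + 12) / 8 = 17/2.

17/2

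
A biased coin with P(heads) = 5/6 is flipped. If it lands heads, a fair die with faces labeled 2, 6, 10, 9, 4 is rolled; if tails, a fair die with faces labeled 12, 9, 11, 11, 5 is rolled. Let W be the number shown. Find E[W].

E[W | heads] = (2+6+10+9+4)/5 = 31/5.
E[W | tails] = (12+9+11+11+5)/5 = 48/5.
By the law of total expectation,
E[W] = (5/6)·(31/5) + (1/6)·(48/5) = 203/30.

203/30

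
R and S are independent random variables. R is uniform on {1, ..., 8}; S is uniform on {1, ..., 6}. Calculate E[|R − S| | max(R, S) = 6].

P(max(R, S) = 6) = 11/48.
Summing |R−S|·P(x,y) over outcomes with max(R, S) = 6 gives 5/8.
E[|R − S| | max(R, S) = 6] = (5/8) / (11/48) = 30/11.

30/11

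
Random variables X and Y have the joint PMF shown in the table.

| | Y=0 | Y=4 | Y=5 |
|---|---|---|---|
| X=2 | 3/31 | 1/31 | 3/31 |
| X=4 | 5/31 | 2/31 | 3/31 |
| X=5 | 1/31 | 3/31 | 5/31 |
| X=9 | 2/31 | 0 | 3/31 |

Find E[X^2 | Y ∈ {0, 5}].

P(Y ∈ {0, 5}) = 25/31.
Σ X^2·P over the event = 4·(3/31) + 4·(3/31) + 16·(5/31) + 16·(3/31) + 25·(1/31) + 25·(5/31) + 81·(2/31) + 81·(3/31) = 707/31.
E[X^2 | Y ∈ {0, 5}] = (707/31) / (25/31) = 707/25.

707/25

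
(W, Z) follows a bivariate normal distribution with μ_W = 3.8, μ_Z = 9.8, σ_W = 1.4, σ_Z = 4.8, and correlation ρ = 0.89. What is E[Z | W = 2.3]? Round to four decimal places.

5.2229

The regression of Z on W has slope ρ·σ_Z/σ_W and passes through (μ_W, μ_Z).
E[Z | W=2.3] = 9.8 + (0.89)·(4.8/1.4)·(2.3 − (3.8)) = 9.8 + (3.0514)·(-1.5) = 5.2229.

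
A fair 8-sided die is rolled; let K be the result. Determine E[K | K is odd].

4

Given K is odd, K is equally likely to be any of {1, 3, 5, 7}.
E[K | K is odd] = (1 + 3 + 5 + 7) / 4 = 4.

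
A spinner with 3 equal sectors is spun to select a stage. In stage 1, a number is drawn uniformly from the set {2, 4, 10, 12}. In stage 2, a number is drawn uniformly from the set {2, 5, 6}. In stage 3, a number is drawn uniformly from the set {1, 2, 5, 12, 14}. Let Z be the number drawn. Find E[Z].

272/45

E[Z | stage 1] = (2+4+10+12)/4 = 7.
E[Z | stage 2] = (2+5+6)/3 = 13/3.
E[Z | stage 3] = (1+2+5+12+14)/5 = 34/5.
E[Z] = (1/3)·(7) + (1/3)·(13/3) + (1/3)·(34/5) = 272/45.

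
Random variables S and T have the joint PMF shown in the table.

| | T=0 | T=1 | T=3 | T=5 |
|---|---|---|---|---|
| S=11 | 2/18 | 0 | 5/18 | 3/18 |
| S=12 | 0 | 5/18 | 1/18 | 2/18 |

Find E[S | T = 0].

P(T = 0) = 1/9.
Σ S·P over the event = 11·(2/18) = 11/9.
E[S | T = 0] = (11/9) / (1/9) = 11.

11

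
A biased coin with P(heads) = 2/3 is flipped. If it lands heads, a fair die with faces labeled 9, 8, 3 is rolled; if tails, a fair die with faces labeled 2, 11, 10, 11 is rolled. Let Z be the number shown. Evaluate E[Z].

E[Z | heads] = (9+8+3)/3 = 20/3.
E[Z | tails] = (2+11+10+11)/4 = 17/2.
By the law of total expectation,
E[Z] = (2/3)·(20/3) + (1/3)·(17/2) = 131/18.

131/18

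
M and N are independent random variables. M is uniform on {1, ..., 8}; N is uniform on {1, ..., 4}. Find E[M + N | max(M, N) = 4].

Outcomes with max(M, N) = 4: (1,4), (2,4), (3,4), (4,1), (4,2), (4,3), (4,4), each with probability 1/32.
E[M + N | max(M, N) = 4] = (5 + 6 + 7 + 5 + 6 + 7 + 8) / 7 = 44/7.

44/7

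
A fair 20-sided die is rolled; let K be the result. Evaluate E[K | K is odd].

Given K is odd, K is equally likely to be any of {1, 3, 5, 7, 9, 11, 13, 15, 17, 19}.
E[K | K is odd] = (1 + 3 + 5 + 7 + 9 + 11 + 13 + 15 + 17 + 19) / 10 = 10.

10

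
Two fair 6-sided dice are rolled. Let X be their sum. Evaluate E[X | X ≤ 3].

8/3

P(X ≤ 3) = 1/12.
Σ over the event: 2·1/36 + 3·1/18 = 2/9.
E[X | X ≤ 3] = (2/9) / (1/12) = 8/3.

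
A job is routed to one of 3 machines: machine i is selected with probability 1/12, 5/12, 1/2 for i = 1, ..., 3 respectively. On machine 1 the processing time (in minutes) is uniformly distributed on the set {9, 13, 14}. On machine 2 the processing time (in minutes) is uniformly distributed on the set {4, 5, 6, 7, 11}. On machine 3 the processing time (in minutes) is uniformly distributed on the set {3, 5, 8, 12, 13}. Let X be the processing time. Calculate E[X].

157/20

E[X | machine 1] = (9+13+14)/3 = 12.
E[X | machine 2] = (4+5+6+7+11)/5 = 33/5.
E[X | machine 3] = (3+5+8+12+13)/5 = 41/5.
By the law of total expectation,
E[X] = (1/12)·(12) + (5/12)·(33/5) + (1/2)·(41/5) = 157/20.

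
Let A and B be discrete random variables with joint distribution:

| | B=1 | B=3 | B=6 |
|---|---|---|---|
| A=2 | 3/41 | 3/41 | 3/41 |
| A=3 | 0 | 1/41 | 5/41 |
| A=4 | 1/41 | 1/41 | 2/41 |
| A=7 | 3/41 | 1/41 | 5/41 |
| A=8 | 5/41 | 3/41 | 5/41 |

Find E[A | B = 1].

P(B = 1) = 12/41.
Summing A·P(A=x,B=y) over the conditioning event gives 71/41.
E[A | B = 1] = (71/41) / (12/41) = 71/12.

71/12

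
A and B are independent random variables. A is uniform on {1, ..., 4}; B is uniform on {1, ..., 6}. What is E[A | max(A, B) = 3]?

P(max(A, B) = 3) = 5/24.
Summing A·P(x,y) over outcomes with max(A, B) = 3 gives 1/2.
E[A | max(A, B) = 3] = (1/2) / (5/24) = 12/5.

12/5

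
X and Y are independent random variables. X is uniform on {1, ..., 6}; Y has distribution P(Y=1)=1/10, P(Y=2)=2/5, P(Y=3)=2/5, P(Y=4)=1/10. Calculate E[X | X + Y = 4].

5/3

P(X + Y = 4) = 3/20.
Summing X·P(x,y) over outcomes with X + Y = 4 gives 1/4.
E[X | X + Y = 4] = (1/4) / (3/20) = 5/3.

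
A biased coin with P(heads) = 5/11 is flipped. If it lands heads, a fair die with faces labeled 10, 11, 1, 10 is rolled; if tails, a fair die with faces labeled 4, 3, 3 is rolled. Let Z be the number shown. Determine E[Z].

60/11

E[Z | heads] = (10+11+1+10)/4 = 8.
E[Z | tails] = (4+3+3)/3 = 10/3.
E[Z] = (5/11)·(8) + (6/11)·(10/3) = 60/11.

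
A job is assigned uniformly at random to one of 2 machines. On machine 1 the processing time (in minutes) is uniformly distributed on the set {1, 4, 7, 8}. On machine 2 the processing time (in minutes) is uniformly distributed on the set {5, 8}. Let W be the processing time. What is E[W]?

23/4

E[W | machine 1] = (1+4+7+8)/4 = 5.
E[W | machine 2] = (5+8)/2 = 13/2.
By the law of total expectation,
E[W] = (1/2)·(5) + (1/2)·(13/2) = 23/4.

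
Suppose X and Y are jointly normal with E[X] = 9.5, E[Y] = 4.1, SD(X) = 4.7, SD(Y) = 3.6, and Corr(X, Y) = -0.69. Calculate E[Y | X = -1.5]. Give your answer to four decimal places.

The regression of Y on X has slope ρ·σ_Y/σ_X and passes through (μ_X, μ_Y).
E[Y | X=-1.5] = 4.1 + (-0.69)·(3.6/4.7)·(-1.5 − (9.5)) = 4.1 + (-0.52851)·(-11) = 9.9136.

9.9136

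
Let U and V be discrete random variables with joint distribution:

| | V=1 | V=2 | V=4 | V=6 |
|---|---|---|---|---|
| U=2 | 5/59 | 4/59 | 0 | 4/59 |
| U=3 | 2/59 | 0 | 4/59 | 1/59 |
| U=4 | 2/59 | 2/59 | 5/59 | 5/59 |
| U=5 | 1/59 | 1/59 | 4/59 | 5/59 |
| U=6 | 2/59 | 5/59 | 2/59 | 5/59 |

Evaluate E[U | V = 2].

17/4

P(V = 2) = 12/59.
Summing U·P(U=x,V=y) over the conditioning event gives 51/59.
E[U | V = 2] = (51/59) / (12/59) = 17/4.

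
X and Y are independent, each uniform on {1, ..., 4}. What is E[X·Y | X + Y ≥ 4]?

95/13

P(X + Y ≥ 4) = 13/16.
Summing XY·P(x,y) over outcomes with X + Y ≥ 4 gives 95/16.
E[X·Y | X + Y ≥ 4] = (95/16) / (13/16) = 95/13.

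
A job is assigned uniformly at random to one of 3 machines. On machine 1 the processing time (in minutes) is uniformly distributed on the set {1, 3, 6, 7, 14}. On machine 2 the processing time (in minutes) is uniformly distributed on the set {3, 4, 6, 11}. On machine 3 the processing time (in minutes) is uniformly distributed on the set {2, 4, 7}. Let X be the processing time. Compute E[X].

E[X | machine 1] = (1+3+6+7+14)/5 = 31/5.
E[X | machine 2] = (3+4+6+11)/4 = 6.
E[X | machine 3] = (2+4+7)/3 = 13/3.
By the law of total expectation,
E[X] = (1/3)·(31/5) + (1/3)·(6) + (1/3)·(13/3) = 248/45.

248/45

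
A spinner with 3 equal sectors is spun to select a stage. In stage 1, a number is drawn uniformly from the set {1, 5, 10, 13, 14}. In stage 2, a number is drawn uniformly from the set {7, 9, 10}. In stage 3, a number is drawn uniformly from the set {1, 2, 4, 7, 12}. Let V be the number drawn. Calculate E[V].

337/45

E[V | stage 1] = (1+5+10+13+14)/5 = 43/5.
E[V | stage 2] = (7+9+10)/3 = 26/3.
E[V | stage 3] = (1+2+4+7+12)/5 = 26/5.
By the law of total expectation,
E[V] = (1/3)·(43/5) + (1/3)·(26/3) + (1/3)·(26/5) = 337/45.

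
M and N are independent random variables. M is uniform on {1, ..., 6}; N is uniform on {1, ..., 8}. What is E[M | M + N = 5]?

5/2

Outcomes with M + N = 5: (1,4), (2,3), (3,2), (4,1), each with probability 1/48.
E[M | M + N = 5] = (1 + 2 + 3 + 4) / 4 = 5/2.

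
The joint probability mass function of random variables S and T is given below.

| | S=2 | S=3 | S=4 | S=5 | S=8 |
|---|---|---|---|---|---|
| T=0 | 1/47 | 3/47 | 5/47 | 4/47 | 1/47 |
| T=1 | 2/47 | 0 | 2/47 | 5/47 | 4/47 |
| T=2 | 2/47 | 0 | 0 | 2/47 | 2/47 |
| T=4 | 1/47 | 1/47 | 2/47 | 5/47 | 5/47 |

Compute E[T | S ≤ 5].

P(S ≤ 5) = 35/47.
Summing T·P(S=x,T=y) over the conditioning event gives 53/47.
E[T | S ≤ 5] = (53/47) / (35/47) = 53/35.

53/35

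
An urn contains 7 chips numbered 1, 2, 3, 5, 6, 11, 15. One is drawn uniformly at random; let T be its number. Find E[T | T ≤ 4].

P(T ≤ 4) = 3/7.
Σ over the event: 1·1/7 + 2·1/7 + 3·1/7 = 6/7.
E[T | T ≤ 4] = (6/7) / (3/7) = 2.

2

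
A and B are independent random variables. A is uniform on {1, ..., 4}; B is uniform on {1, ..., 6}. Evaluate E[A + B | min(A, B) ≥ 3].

8

P(min(A, B) ≥ 3) = 1/3.
Summing (A+B)·P(x,y) over outcomes with min(A, B) ≥ 3 gives 8/3.
E[A + B | min(A, B) ≥ 3] = (8/3) / (1/3) = 8.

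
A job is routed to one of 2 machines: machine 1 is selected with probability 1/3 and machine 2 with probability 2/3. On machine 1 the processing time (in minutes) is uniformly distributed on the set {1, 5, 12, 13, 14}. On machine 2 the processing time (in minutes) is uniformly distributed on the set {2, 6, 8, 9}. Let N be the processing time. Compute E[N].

43/6

E[N | machine 1] = (1+5+12+13+14)/5 = 9.
E[N | machine 2] = (2+6+8+9)/4 = 25/4.
By the law of total expectation,
E[N] = (1/3)·(9) + (2/3)·(25/4) = 43/6.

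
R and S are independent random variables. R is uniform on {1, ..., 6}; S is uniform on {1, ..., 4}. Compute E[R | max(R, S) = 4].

Outcomes with max(R, S) = 4: (1,4), (2,4), (3,4), (4,1), (4,2), (4,3), (4,4), each with probability 1/24.
E[R | max(R, S) = 4] = (1 + 2 + 3 + 4 + 4 + 4 + 4) / 7 = 22/7.

22/7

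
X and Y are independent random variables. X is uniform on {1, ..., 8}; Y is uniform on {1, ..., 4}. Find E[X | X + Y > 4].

P(X + Y > 4) = 13/16.
Summing X·P(x,y) over outcomes with X + Y > 4 gives 67/16.
E[X | X + Y > 4] = (67/16) / (13/16) = 67/13.

67/13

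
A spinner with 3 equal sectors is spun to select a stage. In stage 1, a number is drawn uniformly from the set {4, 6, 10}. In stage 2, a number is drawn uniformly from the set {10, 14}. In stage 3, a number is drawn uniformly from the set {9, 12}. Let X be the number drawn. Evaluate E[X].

E[X | stage 1] = (4+6+10)/3 = 20/3.
E[X | stage 2] = (10+14)/2 = 12.
E[X | stage 3] = (9+12)/2 = 21/2.
E[X] = (1/3)·(20/3) + (1/3)·(12) + (1/3)·(21/2) = 175/18.

175/18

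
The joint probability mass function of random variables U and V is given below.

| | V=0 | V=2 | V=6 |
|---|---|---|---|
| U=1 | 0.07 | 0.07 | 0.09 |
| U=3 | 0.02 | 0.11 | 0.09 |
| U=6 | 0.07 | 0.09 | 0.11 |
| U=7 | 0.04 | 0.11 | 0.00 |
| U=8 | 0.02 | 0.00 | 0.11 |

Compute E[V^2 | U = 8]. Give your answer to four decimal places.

30.4615

P(U = 8) = 0.13.
Summing V^2·P(U=x,V=y) over the conditioning event gives 3.96.
E[V^2 | U = 8] = (3.96) / (0.13) = 30.4615.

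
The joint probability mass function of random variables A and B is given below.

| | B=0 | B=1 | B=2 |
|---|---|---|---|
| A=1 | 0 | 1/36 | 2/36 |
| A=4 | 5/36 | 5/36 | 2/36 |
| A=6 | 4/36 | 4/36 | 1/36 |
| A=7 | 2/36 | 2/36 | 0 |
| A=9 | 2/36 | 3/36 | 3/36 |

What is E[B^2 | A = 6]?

8/9

P(A = 6) = 1/4.
Summing B^2·P(A=x,B=y) over the conditioning event gives 2/9.
E[B^2 | A = 6] = (2/9) / (1/4) = 8/9.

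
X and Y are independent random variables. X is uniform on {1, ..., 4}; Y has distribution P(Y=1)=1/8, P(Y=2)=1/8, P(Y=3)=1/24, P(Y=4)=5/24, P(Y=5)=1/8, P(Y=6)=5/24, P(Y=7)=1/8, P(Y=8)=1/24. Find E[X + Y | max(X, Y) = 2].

10/3

P(max(X, Y) = 2) = 3/32.
Summing (X+Y)·P(x,y) over outcomes with max(X, Y) = 2 gives 5/16.
E[X + Y | max(X, Y) = 2] = (5/16) / (3/32) = 10/3.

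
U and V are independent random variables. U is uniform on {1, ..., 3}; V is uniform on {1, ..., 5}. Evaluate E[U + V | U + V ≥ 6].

20/3

P(U + V ≥ 6) = 2/5.
Summing (U+V)·P(x,y) over outcomes with U + V ≥ 6 gives 8/3.
E[U + V | U + V ≥ 6] = (8/3) / (2/5) = 20/3.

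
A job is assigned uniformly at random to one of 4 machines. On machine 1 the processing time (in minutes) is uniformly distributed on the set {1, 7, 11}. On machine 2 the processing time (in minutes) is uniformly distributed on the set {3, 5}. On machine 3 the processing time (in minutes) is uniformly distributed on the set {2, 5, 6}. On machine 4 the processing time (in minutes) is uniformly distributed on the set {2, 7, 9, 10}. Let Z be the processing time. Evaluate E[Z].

65/12

E[Z | machine 1] = (1+7+11)/3 = 19/3.
E[Z | machine 2] = (3+5)/2 = 4.
E[Z | machine 3] = (2+5+6)/3 = 13/3.
E[Z | machine 4] = (2+7+9+10)/4 = 7.
By the law of total expectation,
E[Z] = (1/4)·(19/3) + (1/4)·(4) + (1/4)·(13/3) + (1/4)·(7) = 65/12.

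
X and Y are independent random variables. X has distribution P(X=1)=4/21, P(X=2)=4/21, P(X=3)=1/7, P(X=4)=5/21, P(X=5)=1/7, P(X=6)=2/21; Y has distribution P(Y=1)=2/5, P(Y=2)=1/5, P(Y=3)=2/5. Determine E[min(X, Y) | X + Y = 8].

P(X + Y = 8) = 8/105.
Summing min(X,Y)·P(x,y) over outcomes with X + Y = 8 gives 22/105.
E[min(X, Y) | X + Y = 8] = (22/105) / (8/105) = 11/4.

11/4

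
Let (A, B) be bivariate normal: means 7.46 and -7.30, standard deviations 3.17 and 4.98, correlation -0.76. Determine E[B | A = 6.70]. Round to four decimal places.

E[B | A=x] = μ_B + ρ(σ_B/σ_A)(x − μ_A) for jointly normal variables.
E[B | A=6.70] = -7.30 + (-0.76)·(4.98/3.17)·(6.70 − (7.46)) = -7.30 + (-1.1939)·(-0.76) = -6.3926.

-6.3926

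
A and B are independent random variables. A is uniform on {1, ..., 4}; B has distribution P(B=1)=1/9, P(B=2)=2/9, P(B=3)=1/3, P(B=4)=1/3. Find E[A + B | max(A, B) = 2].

17/5

P(max(A, B) = 2) = 5/36.
Summing (A+B)·P(x,y) over outcomes with max(A, B) = 2 gives 17/36.
E[A + B | max(A, B) = 2] = (17/36) / (5/36) = 17/5.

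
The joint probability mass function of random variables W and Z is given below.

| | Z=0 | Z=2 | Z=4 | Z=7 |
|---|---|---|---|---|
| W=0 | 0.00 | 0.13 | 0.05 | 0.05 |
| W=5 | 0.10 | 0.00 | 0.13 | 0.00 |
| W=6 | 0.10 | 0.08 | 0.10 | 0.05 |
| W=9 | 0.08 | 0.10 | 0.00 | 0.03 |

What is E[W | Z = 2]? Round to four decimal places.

P(Z = 2) = 0.31.
Σ W·P over the event = 0·(0.13) + 6·(0.08) + 9·(0.10) = 1.38.
E[W | Z = 2] = (1.38) / (0.31) = 4.4516.

4.4516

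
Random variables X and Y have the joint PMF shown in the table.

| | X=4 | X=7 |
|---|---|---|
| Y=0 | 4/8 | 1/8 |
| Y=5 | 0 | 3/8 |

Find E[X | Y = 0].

P(Y = 0) = 5/8.
Summing X·P(X=x,Y=y) over the conditioning event gives 23/8.
E[X | Y = 0] = (23/8) / (5/8) = 23/5.

23/5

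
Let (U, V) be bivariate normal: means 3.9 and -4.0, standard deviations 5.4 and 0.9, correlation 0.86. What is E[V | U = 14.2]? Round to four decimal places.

-2.5237

The regression of V on U has slope ρ·σ_V/σ_U and passes through (μ_U, μ_V).
E[V | U=14.2] = -4.0 + (0.86)·(0.9/5.4)·(14.2 − (3.9)) = -4.0 + (0.14333)·(10.3) = -2.5237.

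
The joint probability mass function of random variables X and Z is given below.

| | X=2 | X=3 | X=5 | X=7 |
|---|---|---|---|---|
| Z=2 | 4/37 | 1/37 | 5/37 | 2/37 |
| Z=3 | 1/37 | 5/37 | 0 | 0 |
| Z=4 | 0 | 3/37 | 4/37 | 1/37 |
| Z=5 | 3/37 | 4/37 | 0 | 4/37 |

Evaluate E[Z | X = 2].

13/4

P(X = 2) = 8/37.
Σ Z·P over the event = 2·(4/37) + 3·(1/37) + 5·(3/37) = 26/37.
E[Z | X = 2] = (26/37) / (8/37) = 13/4.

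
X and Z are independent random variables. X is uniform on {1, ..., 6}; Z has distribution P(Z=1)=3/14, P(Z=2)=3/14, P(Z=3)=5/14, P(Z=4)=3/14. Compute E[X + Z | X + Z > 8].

P(X + Z > 8) = 11/84.
Summing (X+Z)·P(x,y) over outcomes with X + Z > 8 gives 17/14.
E[X + Z | X + Z > 8] = (17/14) / (11/84) = 102/11.

102/11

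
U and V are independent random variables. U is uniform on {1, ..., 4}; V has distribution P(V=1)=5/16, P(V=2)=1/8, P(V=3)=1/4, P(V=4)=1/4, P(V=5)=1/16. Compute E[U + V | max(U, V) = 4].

169/27

P(max(U, V) = 4) = 27/64.
Summing (U+V)·P(x,y) over outcomes with max(U, V) = 4 gives 169/64.
E[U + V | max(U, V) = 4] = (169/64) / (27/64) = 169/27.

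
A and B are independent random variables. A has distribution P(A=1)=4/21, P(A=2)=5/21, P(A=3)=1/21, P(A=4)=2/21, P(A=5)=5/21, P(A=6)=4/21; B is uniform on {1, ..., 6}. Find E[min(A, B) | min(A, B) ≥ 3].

P(min(A, B) ≥ 3) = 8/21.
Summing min(A,B)·P(x,y) over outcomes with min(A, B) ≥ 3 gives 199/126.
E[min(A, B) | min(A, B) ≥ 3] = (199/126) / (8/21) = 199/48.

199/48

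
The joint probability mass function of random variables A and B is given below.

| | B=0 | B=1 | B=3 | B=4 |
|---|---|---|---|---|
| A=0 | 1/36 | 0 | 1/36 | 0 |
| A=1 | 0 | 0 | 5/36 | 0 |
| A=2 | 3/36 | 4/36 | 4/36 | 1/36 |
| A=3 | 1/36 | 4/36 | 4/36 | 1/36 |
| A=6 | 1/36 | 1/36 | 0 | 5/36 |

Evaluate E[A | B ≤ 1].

41/15

P(B ≤ 1) = 5/12.
Σ A·P over the event = 0·(1/36) + 2·(3/36) + 2·(4/36) + 3·(1/36) + 3·(4/36) + 6·(1/36) + 6·(1/36) = 41/36.
E[A | B ≤ 1] = (41/36) / (5/12) = 41/15.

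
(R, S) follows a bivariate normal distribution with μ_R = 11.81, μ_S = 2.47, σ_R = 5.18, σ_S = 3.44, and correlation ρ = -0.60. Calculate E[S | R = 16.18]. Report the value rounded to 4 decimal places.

The regression of S on R has slope ρ·σ_S/σ_R and passes through (μ_R, μ_S).
E[S | R=16.18] = 2.47 + (-0.60)·(3.44/5.18)·(16.18 − (11.81)) = 2.47 + (-0.39846)·(4.37) = 0.7287.

0.7287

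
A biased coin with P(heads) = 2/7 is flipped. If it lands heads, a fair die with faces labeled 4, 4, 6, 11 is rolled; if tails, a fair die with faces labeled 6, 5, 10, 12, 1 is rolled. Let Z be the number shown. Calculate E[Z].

93/14

E[Z | heads] = (4+4+6+11)/4 = 25/4.
E[Z | tails] = (6+5+10+12+1)/5 = 34/5.
By the law of total expectation,
E[Z] = (2/7)·(25/4) + (5/7)·(34/5) = 93/14.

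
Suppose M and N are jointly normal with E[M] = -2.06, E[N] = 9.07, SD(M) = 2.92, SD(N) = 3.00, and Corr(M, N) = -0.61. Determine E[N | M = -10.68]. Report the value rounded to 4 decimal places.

The regression of N on M has slope ρ·σ_N/σ_M and passes through (μ_M, μ_N).
E[N | M=-10.68] = 9.07 + (-0.61)·(3.00/2.92)·(-10.68 − (-2.06)) = 9.07 + (-0.626712)·(-8.62) = 14.4723.

14.4723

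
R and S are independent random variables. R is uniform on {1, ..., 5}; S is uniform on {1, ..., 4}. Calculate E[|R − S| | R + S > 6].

Outcomes with R + S > 6: (3,4), (4,3), (4,4), (5,2), (5,3), (5,4), each with probability 1/20.
E[|R − S| | R + S > 6] = (1 + 1 + 0 + 3 + 2 + 1) / 6 = 4/3.

4/3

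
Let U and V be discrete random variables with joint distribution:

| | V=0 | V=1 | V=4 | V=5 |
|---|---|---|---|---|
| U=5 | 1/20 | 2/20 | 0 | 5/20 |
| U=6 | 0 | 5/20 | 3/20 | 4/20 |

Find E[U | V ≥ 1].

107/19

P(V ≥ 1) = 19/20.
Σ U·P over the event = 5·(2/20) + 5·(5/20) + 6·(5/20) + 6·(3/20) + 6·(4/20) = 107/20.
E[U | V ≥ 1] = (107/20) / (19/20) = 107/19.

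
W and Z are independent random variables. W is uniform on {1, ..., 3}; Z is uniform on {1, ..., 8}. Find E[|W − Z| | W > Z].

4/3

Outcomes with W > Z: (2,1), (3,1), (3,2), each with probability 1/24.
E[|W − Z| | W > Z] = (1 + 2 + 1) / 3 = 4/3.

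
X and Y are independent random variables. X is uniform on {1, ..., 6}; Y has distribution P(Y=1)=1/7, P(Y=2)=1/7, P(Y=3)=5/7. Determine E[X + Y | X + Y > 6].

P(X + Y > 6) = 3/7.
Summing (X+Y)·P(x,y) over outcomes with X + Y > 6 gives 71/21.
E[X + Y | X + Y > 6] = (71/21) / (3/7) = 71/9.

71/9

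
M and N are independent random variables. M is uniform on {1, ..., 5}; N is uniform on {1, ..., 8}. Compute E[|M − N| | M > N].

Outcomes with M > N: (2,1), (3,1), (3,2), (4,1), (4,2), (4,3), (5,1), (5,2), (5,3), (5,4), each with probability 1/40.
E[|M − N| | M > N] = (1 + 2 + 1 + 3 + 2 + 1 + 4 + 3 + 2 + 1) / 10 = 2.

2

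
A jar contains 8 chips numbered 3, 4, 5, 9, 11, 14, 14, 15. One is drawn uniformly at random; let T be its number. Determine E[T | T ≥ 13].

P(T ≥ 13) = 3/8.
Σ over the event: 14·1/4 + 15·1/8 = 43/8.
E[T | T ≥ 13] = (43/8) / (3/8) = 43/3.

43/3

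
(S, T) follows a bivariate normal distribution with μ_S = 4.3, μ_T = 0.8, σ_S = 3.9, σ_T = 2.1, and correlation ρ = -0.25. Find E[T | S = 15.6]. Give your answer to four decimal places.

E[T | S=x] = μ_T + ρ(σ_T/σ_S)(x − μ_S) for jointly normal variables.
E[T | S=15.6] = 0.8 + (-0.25)·(2.1/3.9)·(15.6 − (4.3)) = 0.8 + (-0.13462)·(11.3) = -0.7212.

-0.7212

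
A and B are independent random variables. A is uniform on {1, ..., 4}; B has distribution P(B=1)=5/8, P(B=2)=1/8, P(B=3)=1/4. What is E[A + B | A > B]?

P(A > B) = 19/32.
Summing (A+B)·P(x,y) over outcomes with A > B gives 85/32.
E[A + B | A > B] = (85/32) / (19/32) = 85/19.

85/19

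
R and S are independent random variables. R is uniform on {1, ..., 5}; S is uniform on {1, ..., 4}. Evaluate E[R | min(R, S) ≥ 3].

Outcomes with min(R, S) ≥ 3: (3,3), (3,4), (4,3), (4,4), (5,3), (5,4), each with probability 1/20.
E[R | min(R, S) ≥ 3] = (3 + 3 + 4 + 4 + 5 + 5) / 6 = 4.

4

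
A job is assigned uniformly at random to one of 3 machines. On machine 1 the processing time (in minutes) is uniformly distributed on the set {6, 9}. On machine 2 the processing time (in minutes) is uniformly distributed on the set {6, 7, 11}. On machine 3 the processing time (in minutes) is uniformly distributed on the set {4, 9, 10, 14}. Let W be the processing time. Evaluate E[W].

E[W | machine 1] = (6+9)/2 = 15/2.
E[W | machine 2] = (6+7+11)/3 = 8.
E[W | machine 3] = (4+9+10+14)/4 = 37/4.
E[W] = (1/3)·(15/2) + (1/3)·(8) + (1/3)·(37/4) = 33/4.

33/4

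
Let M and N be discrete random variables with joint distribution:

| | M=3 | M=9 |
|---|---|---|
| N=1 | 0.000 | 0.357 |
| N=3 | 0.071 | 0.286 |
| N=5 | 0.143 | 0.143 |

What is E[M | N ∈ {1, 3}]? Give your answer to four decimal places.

P(N ∈ {1, 3}) = 0.714.
Summing M·P(M=x,N=y) over the conditioning event gives 6.000.
E[M | N ∈ {1, 3}] = (6.000) / (0.714) = 8.4034.

8.4034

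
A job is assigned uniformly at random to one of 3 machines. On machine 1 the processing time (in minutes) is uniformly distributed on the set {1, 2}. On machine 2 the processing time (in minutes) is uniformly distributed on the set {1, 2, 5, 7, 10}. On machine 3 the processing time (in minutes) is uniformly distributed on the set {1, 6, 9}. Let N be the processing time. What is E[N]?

E[N | machine 1] = (1+2)/2 = 3/2.
E[N | machine 2] = (1+2+5+7+10)/5 = 5.
E[N | machine 3] = (1+6+9)/3 = 16/3.
By the law of total expectation,
E[N] = (1/3)·(3/2) + (1/3)·(5) + (1/3)·(16/3) = 71/18.

71/18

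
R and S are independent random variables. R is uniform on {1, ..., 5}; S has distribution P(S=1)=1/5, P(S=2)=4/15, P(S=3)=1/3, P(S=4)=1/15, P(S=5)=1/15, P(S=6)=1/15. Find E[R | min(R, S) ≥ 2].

7/2

P(min(R, S) ≥ 2) = 16/25.
Summing R·P(x,y) over outcomes with min(R, S) ≥ 2 gives 56/25.
E[R | min(R, S) ≥ 2] = (56/25) / (16/25) = 7/2.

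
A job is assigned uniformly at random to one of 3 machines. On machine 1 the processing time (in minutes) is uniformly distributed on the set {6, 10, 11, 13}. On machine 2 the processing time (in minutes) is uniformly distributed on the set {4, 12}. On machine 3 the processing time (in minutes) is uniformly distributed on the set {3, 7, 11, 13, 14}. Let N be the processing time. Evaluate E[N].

46/5

E[N | machine 1] = (6+10+11+13)/4 = 10.
E[N | machine 2] = (4+12)/2 = 8.
E[N | machine 3] = (3+7+11+13+14)/5 = 48/5.
E[N] = (1/3)·(10) + (1/3)·(8) + (1/3)·(48/5) = 46/5.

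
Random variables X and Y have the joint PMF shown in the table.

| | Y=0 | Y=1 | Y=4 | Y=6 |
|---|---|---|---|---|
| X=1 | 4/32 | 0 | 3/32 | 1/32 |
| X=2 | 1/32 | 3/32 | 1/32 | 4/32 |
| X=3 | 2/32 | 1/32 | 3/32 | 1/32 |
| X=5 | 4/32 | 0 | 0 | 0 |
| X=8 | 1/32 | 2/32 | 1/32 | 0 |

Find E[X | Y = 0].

P(Y = 0) = 3/8.
Σ X·P over the event = 1·(4/32) + 2·(1/32) + 3·(2/32) + 5·(4/32) + 8·(1/32) = 5/4.
E[X | Y = 0] = (5/4) / (3/8) = 10/3.

10/3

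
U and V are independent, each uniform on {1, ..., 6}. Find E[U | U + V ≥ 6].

53/13

P(U + V ≥ 6) = 13/18.
Summing U·P(x,y) over outcomes with U + V ≥ 6 gives 53/18.
E[U | U + V ≥ 6] = (53/18) / (13/18) = 53/13.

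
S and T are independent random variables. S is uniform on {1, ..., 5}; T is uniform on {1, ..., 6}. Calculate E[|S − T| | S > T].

2

Outcomes with S > T: (2,1), (3,1), (3,2), (4,1), (4,2), (4,3), (5,1), (5,2), (5,3), (5,4), each with probability 1/30.
E[|S − T| | S > T] = (1 + 2 + 1 + 3 + 2 + 1 + 4 + 3 + 2 + 1) / 10 = 2.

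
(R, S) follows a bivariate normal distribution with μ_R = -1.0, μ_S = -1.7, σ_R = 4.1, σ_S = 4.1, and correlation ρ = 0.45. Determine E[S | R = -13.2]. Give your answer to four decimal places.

-7.1900

E[S | R=x] = μ_S + ρ(σ_S/σ_R)(x − μ_R) for jointly normal variables.
E[S | R=-13.2] = -1.7 + (0.45)·(4.1/4.1)·(-13.2 − (-1.0)) = -1.7 + (0.45)·(-12.2) = -7.1900.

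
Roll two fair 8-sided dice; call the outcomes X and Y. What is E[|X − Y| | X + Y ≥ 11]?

44/21

P(X + Y ≥ 11) = 21/64.
Summing |X−Y|·P(x,y) over outcomes with X + Y ≥ 11 gives 11/16.
E[|X − Y| | X + Y ≥ 11] = (11/16) / (21/64) = 44/21.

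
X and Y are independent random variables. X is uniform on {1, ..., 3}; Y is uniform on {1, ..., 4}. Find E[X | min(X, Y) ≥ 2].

5/2

Outcomes with min(X, Y) ≥ 2: (2,2), (2,3), (2,4), (3,2), (3,3), (3,4), each with probability 1/12.
E[X | min(X, Y) ≥ 2] = (2 + 2 + 2 + 3 + 3 + 3) / 6 = 5/2.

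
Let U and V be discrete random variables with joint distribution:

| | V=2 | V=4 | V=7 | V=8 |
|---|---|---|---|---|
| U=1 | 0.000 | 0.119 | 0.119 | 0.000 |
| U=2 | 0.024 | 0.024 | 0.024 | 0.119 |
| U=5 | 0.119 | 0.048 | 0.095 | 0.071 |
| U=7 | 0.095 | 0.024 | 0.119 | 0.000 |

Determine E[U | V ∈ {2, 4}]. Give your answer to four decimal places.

P(V ∈ {2, 4}) = 0.453.
Σ U·P over the event = 1·(0.119) + 2·(0.024) + 2·(0.024) + 5·(0.119) + 5·(0.048) + 7·(0.095) + 7·(0.024) = 1.883.
E[U | V ∈ {2, 4}] = (1.883) / (0.453) = 4.1567.

4.1567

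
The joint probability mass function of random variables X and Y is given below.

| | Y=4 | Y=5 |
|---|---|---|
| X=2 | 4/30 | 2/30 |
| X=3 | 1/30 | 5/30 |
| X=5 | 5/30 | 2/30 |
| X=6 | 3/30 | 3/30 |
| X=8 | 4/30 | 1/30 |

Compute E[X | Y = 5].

P(Y = 5) = 13/30.
Σ X·P over the event = 2·(2/30) + 3·(5/30) + 5·(2/30) + 6·(3/30) + 8·(1/30) = 11/6.
E[X | Y = 5] = (11/6) / (13/30) = 55/13.

55/13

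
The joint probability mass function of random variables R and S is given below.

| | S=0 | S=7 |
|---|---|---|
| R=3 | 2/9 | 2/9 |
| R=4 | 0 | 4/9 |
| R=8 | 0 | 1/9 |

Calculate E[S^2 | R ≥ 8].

49

P(R ≥ 8) = 1/9.
Σ S^2·P over the event = 49·(1/9) = 49/9.
E[S^2 | R ≥ 8] = (49/9) / (1/9) = 49.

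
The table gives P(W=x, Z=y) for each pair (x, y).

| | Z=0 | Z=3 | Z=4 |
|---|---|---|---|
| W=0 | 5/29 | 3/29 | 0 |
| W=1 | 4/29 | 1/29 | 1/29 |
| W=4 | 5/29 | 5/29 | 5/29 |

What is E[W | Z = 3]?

P(Z = 3) = 9/29.
Σ W·P over the event = 0·(3/29) + 1·(1/29) + 4·(5/29) = 21/29.
E[W | Z = 3] = (21/29) / (9/29) = 7/3.

7/3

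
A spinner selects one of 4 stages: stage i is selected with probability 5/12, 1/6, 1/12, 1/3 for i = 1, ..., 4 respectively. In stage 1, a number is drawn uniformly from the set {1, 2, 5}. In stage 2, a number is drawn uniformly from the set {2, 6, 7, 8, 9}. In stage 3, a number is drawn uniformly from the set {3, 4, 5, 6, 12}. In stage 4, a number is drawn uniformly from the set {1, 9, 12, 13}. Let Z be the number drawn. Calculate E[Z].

E[Z | stage 1] = (1+2+5)/3 = 8/3.
E[Z | stage 2] = (2+6+7+8+9)/5 = 32/5.
E[Z | stage 3] = (3+4+5+6+12)/5 = 6.
E[Z | stage 4] = (1+9+12+13)/4 = 35/4.
By the law of total expectation,
E[Z] = (5/12)·(8/3) + (1/6)·(32/5) + (1/12)·(6) + (1/3)·(35/4) = 1007/180.

1007/180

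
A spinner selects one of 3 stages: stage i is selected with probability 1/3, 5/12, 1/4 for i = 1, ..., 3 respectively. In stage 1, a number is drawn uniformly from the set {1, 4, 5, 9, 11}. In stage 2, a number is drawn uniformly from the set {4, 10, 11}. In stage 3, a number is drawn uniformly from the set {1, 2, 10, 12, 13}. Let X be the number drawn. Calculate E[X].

1327/180

E[X | stage 1] = (1+4+5+9+11)/5 = 6.
E[X | stage 2] = (4+10+11)/3 = 25/3.
E[X | stage 3] = (1+2+10+12+13)/5 = 38/5.
By the law of total expectation,
E[X] = (1/3)·(6) + (5/12)·(25/3) + (1/4)·(38/5) = 1327/180.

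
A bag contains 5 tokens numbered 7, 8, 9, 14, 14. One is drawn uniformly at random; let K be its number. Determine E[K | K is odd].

P(K is odd) = 2/5.
Σ over the event: 7·1/5 + 9·1/5 = 16/5.
E[K | K is odd] = (16/5) / (2/5) = 8.

8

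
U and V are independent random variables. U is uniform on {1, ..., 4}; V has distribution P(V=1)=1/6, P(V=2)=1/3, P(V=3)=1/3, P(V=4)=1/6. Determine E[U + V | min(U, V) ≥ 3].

P(min(U, V) ≥ 3) = 1/4.
Summing (U+V)·P(x,y) over outcomes with min(U, V) ≥ 3 gives 41/24.
E[U + V | min(U, V) ≥ 3] = (41/24) / (1/4) = 41/6.

41/6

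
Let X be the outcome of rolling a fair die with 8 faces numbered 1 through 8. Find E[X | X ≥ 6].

Given X ≥ 6, X is equally likely to be any of {6, 7, 8}.
E[X | X ≥ 6] = (6 + 7 + 8) / 3 = 7.

7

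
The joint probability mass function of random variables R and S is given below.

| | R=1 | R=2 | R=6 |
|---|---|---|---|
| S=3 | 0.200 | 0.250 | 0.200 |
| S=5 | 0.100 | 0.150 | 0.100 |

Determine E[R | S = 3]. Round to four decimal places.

P(S = 3) = 0.650.
Σ R·P over the event = 1·(0.200) + 2·(0.250) + 6·(0.200) = 1.900.
E[R | S = 3] = (1.900) / (0.650) = 2.9231.

2.9231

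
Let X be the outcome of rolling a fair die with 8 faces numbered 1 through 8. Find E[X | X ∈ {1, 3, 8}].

P(X ∈ {1, 3, 8}) = 3/8.
Σ over the event: 1·1/8 + 3·1/8 + 8·1/8 = 3/2.
E[X | X ∈ {1, 3, 8}] = (3/2) / (3/8) = 4.

4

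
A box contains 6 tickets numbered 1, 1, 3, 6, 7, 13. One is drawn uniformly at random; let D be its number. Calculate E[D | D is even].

P(D is even) = 1/6.
Σ over the event: 6·1/6 = 1.
E[D | D is even] = (1) / (1/6) = 6.

6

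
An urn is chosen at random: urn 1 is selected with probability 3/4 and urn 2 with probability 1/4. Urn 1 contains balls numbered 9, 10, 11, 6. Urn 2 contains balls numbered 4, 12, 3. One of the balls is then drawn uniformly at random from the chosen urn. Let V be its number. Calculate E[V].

E[V | urn 1] = (9+10+11+6)/4 = 9.
E[V | urn 2] = (4+12+3)/3 = 19/3.
E[V] = (3/4)·(9) + (1/4)·(19/3) = 25/3.

25/3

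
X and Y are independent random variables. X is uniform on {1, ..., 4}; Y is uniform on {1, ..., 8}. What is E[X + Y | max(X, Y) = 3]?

24/5

Outcomes with max(X, Y) = 3: (1,3), (2,3), (3,1), (3,2), (3,3), each with probability 1/32.
E[X + Y | max(X, Y) = 3] = (4 + 5 + 4 + 5 + 6) / 5 = 24/5.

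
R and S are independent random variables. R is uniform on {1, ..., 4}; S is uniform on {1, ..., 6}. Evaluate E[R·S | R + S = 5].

5

Outcomes with R + S = 5: (1,4), (2,3), (3,2), (4,1), each with probability 1/24.
E[R·S | R + S = 5] = (4 + 6 + 6 + 4) / 4 = 5.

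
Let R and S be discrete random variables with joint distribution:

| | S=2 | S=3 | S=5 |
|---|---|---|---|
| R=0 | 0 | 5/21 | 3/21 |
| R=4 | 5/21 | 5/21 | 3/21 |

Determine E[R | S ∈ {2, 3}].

P(S ∈ {2, 3}) = 5/7.
Σ R·P over the event = 0·(5/21) + 4·(5/21) + 4·(5/21) = 40/21.
E[R | S ∈ {2, 3}] = (40/21) / (5/7) = 8/3.

8/3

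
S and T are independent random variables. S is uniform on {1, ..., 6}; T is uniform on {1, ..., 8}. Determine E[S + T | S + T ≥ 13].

40/3

P(S + T ≥ 13) = 1/16.
Summing (S+T)·P(x,y) over outcomes with S + T ≥ 13 gives 5/6.
E[S + T | S + T ≥ 13] = (5/6) / (1/16) = 40/3.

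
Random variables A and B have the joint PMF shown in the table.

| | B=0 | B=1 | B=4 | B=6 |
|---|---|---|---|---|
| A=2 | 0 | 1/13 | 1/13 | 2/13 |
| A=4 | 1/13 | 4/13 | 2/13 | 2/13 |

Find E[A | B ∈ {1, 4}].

P(B ∈ {1, 4}) = 8/13.
Σ A·P over the event = 2·(1/13) + 2·(1/13) + 4·(4/13) + 4·(2/13) = 28/13.
E[A | B ∈ {1, 4}] = (28/13) / (8/13) = 7/2.

7/2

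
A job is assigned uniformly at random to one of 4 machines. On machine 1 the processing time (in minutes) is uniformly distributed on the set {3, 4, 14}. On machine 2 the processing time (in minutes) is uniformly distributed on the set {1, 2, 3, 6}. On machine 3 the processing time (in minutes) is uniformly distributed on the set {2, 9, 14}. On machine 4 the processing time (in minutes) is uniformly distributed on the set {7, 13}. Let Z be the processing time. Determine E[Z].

E[Z | machine 1] = (3+4+14)/3 = 7.
E[Z | machine 2] = (1+2+3+6)/4 = 3.
E[Z | machine 3] = (2+9+14)/3 = 25/3.
E[Z | machine 4] = (7+13)/2 = 10.
E[Z] = (1/4)·(7) + (1/4)·(3) + (1/4)·(25/3) + (1/4)·(10) = 85/12.

85/12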